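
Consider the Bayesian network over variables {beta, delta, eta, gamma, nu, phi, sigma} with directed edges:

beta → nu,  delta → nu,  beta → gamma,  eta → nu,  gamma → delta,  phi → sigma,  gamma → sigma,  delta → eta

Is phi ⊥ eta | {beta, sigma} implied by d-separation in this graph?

No

Enumerating the 4 paths from phi to eta and testing each for blocking by {beta, sigma}:
Path 1: phi → sigma ← gamma → delta → nu ← eta
  nu is a collider here and neither nu nor any of its descendants is conditioned on, so the collider stays closed — the path is blocked at nu.
Path 2: phi → sigma ← gamma → delta → eta
  sigma is a collider and sigma is conditioned on, which opens it; gamma is a fork and gamma is not conditioned on; delta is a chain and delta is not conditioned on — no node blocks this path, so it is active.
Path 3: phi → sigma ← gamma ← beta → nu ← eta
  beta is a fork here and beta is conditioned on, so the path is blocked at beta.
Path 4: phi → sigma ← gamma ← beta → nu ← delta → eta
  beta is a fork here and beta is conditioned on, so the path is blocked at beta.
Since the path phi → sigma ← gamma → delta → eta is active, phi and eta are not d-separated given {beta, sigma}.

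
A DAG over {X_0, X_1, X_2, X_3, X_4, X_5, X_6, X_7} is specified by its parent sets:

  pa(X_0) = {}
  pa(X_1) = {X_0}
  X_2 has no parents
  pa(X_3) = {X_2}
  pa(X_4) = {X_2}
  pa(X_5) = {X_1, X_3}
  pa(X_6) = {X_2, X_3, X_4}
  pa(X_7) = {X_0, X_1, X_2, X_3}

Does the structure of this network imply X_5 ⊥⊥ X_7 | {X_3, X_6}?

Enumerating the 6 paths from X_5 to X_7 and testing each for blocking by {X_3, X_6}:
Path 1: X_5 ← X_3 ← X_2 → X_7
  X_3 is a chain here and X_3 is conditioned on, so the path is blocked at X_3.
Path 2: X_5 ← X_3 → X_6 ← X_2 → X_7
  X_3 is a fork here and X_3 is conditioned on, so the path is blocked at X_3.
Path 3: X_5 ← X_3 → X_6 ← X_4 ← X_2 → X_7
  X_3 is a fork here and X_3 is conditioned on, so the path is blocked at X_3.
Path 4: X_5 ← X_3 → X_7
  X_3 is a fork here and X_3 is conditioned on, so the path is blocked at X_3.
Path 5: X_5 ← X_1 ← X_0 → X_7
  X_1 is a chain and X_1 is not conditioned on; X_0 is a fork and X_0 is not conditioned on — no node blocks this path, so it is active.
Path 6: X_5 ← X_1 → X_7
  X_1 is a fork and X_1 is not conditioned on — no node blocks this path, so it is active.
Since the path X_5 ← X_1 ← X_0 → X_7 is active, X_5 and X_7 are not d-separated given {X_3, X_6}.

No — X_5 and X_7 are not d-separated given {X_3, X_6}.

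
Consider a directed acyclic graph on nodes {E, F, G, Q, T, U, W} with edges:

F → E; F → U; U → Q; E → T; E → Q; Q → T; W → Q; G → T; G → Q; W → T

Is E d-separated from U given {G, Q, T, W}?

Enumerating the 5 paths from E to U and testing each for blocking by {G, Q, T, W}:
Path 1: E → T ← G → Q ← U
  G is a fork here and G is conditioned on, so the path is blocked at G.
Path 2: E → T ← W → Q ← U
  W is a fork here and W is conditioned on, so the path is blocked at W.
Path 3: E → T ← Q ← U
  Q is a chain here and Q is conditioned on, so the path is blocked at Q.
Path 4: E ← F → U
  F is a fork and F is not conditioned on — no node blocks this path, so it is active.
Path 5: E → Q ← U
  Q is a collider and Q is conditioned on, which opens it — no node blocks this path, so it is active.
Since the path E ← F → U is active, E and U are not d-separated given {G, Q, T, W}.

No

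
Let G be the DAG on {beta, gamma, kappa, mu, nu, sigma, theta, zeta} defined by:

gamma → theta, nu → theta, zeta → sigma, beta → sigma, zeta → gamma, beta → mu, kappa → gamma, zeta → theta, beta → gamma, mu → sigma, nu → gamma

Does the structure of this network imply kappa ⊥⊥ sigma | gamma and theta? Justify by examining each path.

We examine all 5 paths between kappa and sigma:
  1. kappa → gamma → theta ← zeta → sigma — gamma:chain[blocks]; theta:collider[open]; zeta:fork[open] ⇒ blocked
  2. kappa → gamma ← zeta → sigma — gamma:collider[open]; zeta:fork[open] ⇒ active
  3. kappa → gamma ← beta → sigma — gamma:collider[open]; beta:fork[open] ⇒ active
  4. kappa → gamma ← beta → mu → sigma — gamma:collider[open]; beta:fork[open]; mu:chain[open] ⇒ active
  5. kappa → gamma ← nu → theta ← zeta → sigma — gamma:collider[open]; nu:fork[open]; theta:collider[open]; zeta:fork[open] ⇒ active
Because an active path exists, kappa and sigma are not d-separated.

No — kappa and sigma are not d-separated given {gamma, theta}.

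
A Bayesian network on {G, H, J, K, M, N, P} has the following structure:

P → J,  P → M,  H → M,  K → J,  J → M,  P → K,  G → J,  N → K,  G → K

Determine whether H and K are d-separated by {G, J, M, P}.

6 paths connect H and K; each must be blocked for d-separation to hold:
  1. H → M ← J ← K — M:collider[open]; J:chain[blocks] ⇒ blocked
  2. H → M ← J ← G → K — M:collider[open]; J:chain[blocks]; G:fork[blocks] ⇒ blocked
  3. H → M ← J ← P → K — M:collider[open]; J:chain[blocks]; P:fork[blocks] ⇒ blocked
  4. H → M ← P → J ← K — M:collider[open]; P:fork[blocks]; J:collider[open] ⇒ blocked
  5. H → M ← P → J ← G → K — M:collider[open]; P:fork[blocks]; J:collider[open]; G:fork[blocks] ⇒ blocked
  6. H → M ← P → K — M:collider[open]; P:fork[blocks] ⇒ blocked
Since every path is blocked, d-separation holds.

Yes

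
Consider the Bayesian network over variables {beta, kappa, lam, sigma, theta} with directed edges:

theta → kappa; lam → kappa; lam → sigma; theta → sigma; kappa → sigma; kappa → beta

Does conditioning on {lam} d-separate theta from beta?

No

3 paths connect theta and beta; each must be blocked for d-separation to hold:
Path 1: theta → kappa → beta
  kappa is a chain and kappa is not conditioned on — no node blocks this path, so it is active.
Path 2: theta → sigma ← kappa → beta
  sigma is a collider here and neither sigma nor any of its descendants is conditioned on, so the collider stays closed — the path is blocked at sigma.
Path 3: theta → sigma ← lam → kappa → beta
  sigma is a collider here and neither sigma nor any of its descendants is conditioned on, so the collider stays closed — the path is blocked at sigma.
Because an active path exists, theta and beta are not d-separated.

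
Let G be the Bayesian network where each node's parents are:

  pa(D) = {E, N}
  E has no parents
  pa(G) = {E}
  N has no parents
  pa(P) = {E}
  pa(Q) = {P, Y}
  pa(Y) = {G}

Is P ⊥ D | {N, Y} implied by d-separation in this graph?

2 paths connect P and D; each must be blocked for d-separation to hold:
Path 1: P ← E → D
  E is a fork and E is not conditioned on — no node blocks this path, so it is active.
Path 2: P → Q ← Y ← G ← E → D
  Q is a collider here and neither Q nor any of its descendants is conditioned on, so the collider stays closed — the path is blocked at Q.
Since the path P ← E → D is active, P and D are not d-separated given {N, Y}.

No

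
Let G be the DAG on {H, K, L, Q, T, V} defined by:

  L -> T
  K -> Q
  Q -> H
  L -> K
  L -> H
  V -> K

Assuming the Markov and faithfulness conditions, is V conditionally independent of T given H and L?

2 paths connect V and T; each must be blocked for d-separation to hold:
Path 1: V → K ← L → T
  L is a fork here and L is conditioned on, so the path is blocked at L.
Path 2: V → K → Q → H ← L → T
  L is a fork here and L is conditioned on, so the path is blocked at L.
Every path is blocked, so V and T are d-separated given {H, L}.

Yes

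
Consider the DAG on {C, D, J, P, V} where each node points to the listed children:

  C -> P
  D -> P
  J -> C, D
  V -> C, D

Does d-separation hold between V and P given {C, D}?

Yes

Enumerating the 4 paths from V to P and testing each for blocking by {C, D}:
Path 1: V → C → P
  C is a chain here and C is conditioned on, so the path is blocked at C.
Path 2: V → C ← J → D → P
  D is a chain here and D is conditioned on, so the path is blocked at D.
Path 3: V → D → P
  D is a chain here and D is conditioned on, so the path is blocked at D.
Path 4: V → D ← J → C → P
  C is a chain here and C is conditioned on, so the path is blocked at C.
Since every path is blocked, d-separation holds.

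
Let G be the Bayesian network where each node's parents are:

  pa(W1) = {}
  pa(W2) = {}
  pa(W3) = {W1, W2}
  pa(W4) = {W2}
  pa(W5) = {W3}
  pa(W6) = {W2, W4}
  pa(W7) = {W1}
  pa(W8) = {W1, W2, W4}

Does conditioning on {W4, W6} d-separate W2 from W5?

No — W2 and W5 are not d-separated given {W4, W6}.

We examine all 4 paths between W2 and W5:
Path 1: W2 → W8 ← W1 → W3 → W5
  W8 is a collider here and neither W8 nor any of its descendants is conditioned on, so the collider stays closed — the path is blocked at W8.
Path 2: W2 → W6 ← W4 → W8 ← W1 → W3 → W5
  W4 is a fork here and W4 is conditioned on, so the path is blocked at W4.
Path 3: W2 → W3 → W5
  W3 is a chain and W3 is not conditioned on — no node blocks this path, so it is active.
Path 4: W2 → W4 → W8 ← W1 → W3 → W5
  W4 is a chain here and W4 is conditioned on, so the path is blocked at W4.
Since the path W2 → W3 → W5 is active, W2 and W5 are not d-separated given {W4, W6}.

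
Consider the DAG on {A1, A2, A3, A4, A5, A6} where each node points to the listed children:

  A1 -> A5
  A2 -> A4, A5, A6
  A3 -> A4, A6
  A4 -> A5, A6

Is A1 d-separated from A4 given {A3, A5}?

No

There are 4 undirected paths between A1 and A4; checking each against the conditioning set {A3, A5}:
Path 1: A1 → A5 ← A4
  A5 is a collider and A5 is conditioned on, which opens it — no node blocks this path, so it is active.
Path 2: A1 → A5 ← A2 → A6 ← A3 → A4
  A6 is a collider here and neither A6 nor any of its descendants is conditioned on, so the collider stays closed — the path is blocked at A6.
Path 3: A1 → A5 ← A2 → A6 ← A4
  A6 is a collider here and neither A6 nor any of its descendants is conditioned on, so the collider stays closed — the path is blocked at A6.
Path 4: A1 → A5 ← A2 → A4
  A5 is a collider and A5 is conditioned on, which opens it; A2 is a fork and A2 is not conditioned on — no node blocks this path, so it is active.
Since the path A1 → A5 ← A4 is active, A1 and A4 are not d-separated given {A3, A5}.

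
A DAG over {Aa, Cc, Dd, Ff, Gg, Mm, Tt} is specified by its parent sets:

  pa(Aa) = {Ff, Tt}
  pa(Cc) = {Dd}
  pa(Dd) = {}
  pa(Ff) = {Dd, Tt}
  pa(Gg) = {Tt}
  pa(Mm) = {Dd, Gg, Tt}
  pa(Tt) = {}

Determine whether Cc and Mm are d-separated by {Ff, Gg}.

No

There are 5 undirected paths between Cc and Mm; checking each against the conditioning set {Ff, Gg}:
  1. Cc ← Dd → Ff ← Tt → Mm — Dd:fork[open]; Ff:collider[open]; Tt:fork[open] ⇒ active
  2. Cc ← Dd → Ff ← Tt → Gg → Mm — Dd:fork[open]; Ff:collider[open]; Tt:fork[open]; Gg:chain[blocks] ⇒ blocked
  3. Cc ← Dd → Ff → Aa ← Tt → Mm — Dd:fork[open]; Ff:chain[blocks]; Aa:collider[blocks]; Tt:fork[open] ⇒ blocked
  4. Cc ← Dd → Ff → Aa ← Tt → Gg → Mm — Dd:fork[open]; Ff:chain[blocks]; Aa:collider[blocks]; Tt:fork[open]; Gg:chain[blocks] ⇒ blocked
  5. Cc ← Dd → Mm — Dd:fork[open] ⇒ active
At least one path is unblocked, so d-separation fails.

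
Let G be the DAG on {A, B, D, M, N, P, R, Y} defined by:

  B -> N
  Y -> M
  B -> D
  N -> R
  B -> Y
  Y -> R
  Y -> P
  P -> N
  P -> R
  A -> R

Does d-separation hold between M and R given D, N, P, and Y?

Yes — M and R are d-separated given {D, N, P, Y}.

5 paths connect M and R; each must be blocked for d-separation to hold:
Path 1: M ← Y ← B → N ← P → R
  Y is a chain here and Y is conditioned on, so the path is blocked at Y.
Path 2: M ← Y ← B → N → R
  Y is a chain here and Y is conditioned on, so the path is blocked at Y.
Path 3: M ← Y → P → N → R
  Y is a fork here and Y is conditioned on, so the path is blocked at Y.
Path 4: M ← Y → P → R
  Y is a fork here and Y is conditioned on, so the path is blocked at Y.
Path 5: M ← Y → R
  Y is a fork here and Y is conditioned on, so the path is blocked at Y.
Since every path is blocked, d-separation holds.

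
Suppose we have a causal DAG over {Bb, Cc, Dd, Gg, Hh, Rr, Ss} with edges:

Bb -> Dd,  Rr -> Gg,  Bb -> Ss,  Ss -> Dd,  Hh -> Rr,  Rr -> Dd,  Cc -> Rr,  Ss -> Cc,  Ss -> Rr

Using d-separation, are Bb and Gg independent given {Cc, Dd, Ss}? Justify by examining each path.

6 paths connect Bb and Gg; each must be blocked for d-separation to hold:
Path 1: Bb → Ss → Rr → Gg
  Ss is a chain here and Ss is conditioned on, so the path is blocked at Ss.
Path 2: Bb → Ss → Dd ← Rr → Gg
  Ss is a chain here and Ss is conditioned on, so the path is blocked at Ss.
Path 3: Bb → Ss → Cc → Rr → Gg
  Ss is a chain here and Ss is conditioned on, so the path is blocked at Ss.
Path 4: Bb → Dd ← Ss → Rr → Gg
  Ss is a fork here and Ss is conditioned on, so the path is blocked at Ss.
Path 5: Bb → Dd ← Ss → Cc → Rr → Gg
  Ss is a fork here and Ss is conditioned on, so the path is blocked at Ss.
Path 6: Bb → Dd ← Rr → Gg
  Dd is a collider and Dd is conditioned on, which opens it; Rr is a fork and Rr is not conditioned on — no node blocks this path, so it is active.
Because an active path exists, Bb and Gg are not d-separated.

No — Bb and Gg are not d-separated given {Cc, Dd, Ss}.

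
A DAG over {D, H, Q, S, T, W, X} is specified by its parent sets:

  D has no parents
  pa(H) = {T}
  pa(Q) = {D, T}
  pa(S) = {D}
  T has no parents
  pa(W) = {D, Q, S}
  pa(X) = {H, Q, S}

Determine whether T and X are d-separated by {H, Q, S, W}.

Yes

6 paths connect T and X; each must be blocked for d-separation to hold:
Path 1: T → Q ← D → S → X
  S is a chain here and S is conditioned on, so the path is blocked at S.
Path 2: T → Q ← D → W ← S → X
  S is a fork here and S is conditioned on, so the path is blocked at S.
Path 3: T → Q → X
  Q is a chain here and Q is conditioned on, so the path is blocked at Q.
Path 4: T → Q → W ← D → S → X
  Q is a chain here and Q is conditioned on, so the path is blocked at Q.
Path 5: T → Q → W ← S → X
  Q is a chain here and Q is conditioned on, so the path is blocked at Q.
Path 6: T → H → X
  H is a chain here and H is conditioned on, so the path is blocked at H.
Since every path is blocked, d-separation holds.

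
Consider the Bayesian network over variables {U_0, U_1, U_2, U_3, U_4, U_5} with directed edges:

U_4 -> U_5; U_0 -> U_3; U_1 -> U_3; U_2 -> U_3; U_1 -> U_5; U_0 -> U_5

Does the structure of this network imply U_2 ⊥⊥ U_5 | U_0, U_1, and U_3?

Enumerating the 2 paths from U_2 to U_5 and testing each for blocking by {U_0, U_1, U_3}:
Path 1: U_2 → U_3 ← U_1 → U_5
  U_1 is a fork here and U_1 is conditioned on, so the path is blocked at U_1.
Path 2: U_2 → U_3 ← U_0 → U_5
  U_0 is a fork here and U_0 is conditioned on, so the path is blocked at U_0.
Every path is blocked, so U_2 and U_5 are d-separated given {U_0, U_1, U_3}.

Yes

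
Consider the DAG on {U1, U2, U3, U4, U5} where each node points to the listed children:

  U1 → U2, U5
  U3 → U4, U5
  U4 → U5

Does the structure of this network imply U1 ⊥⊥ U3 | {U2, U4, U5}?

No

2 paths connect U1 and U3; each must be blocked for d-separation to hold:
  1. U1 → U5 ← U3 — U5:collider[open] ⇒ active
  2. U1 → U5 ← U4 ← U3 — U5:collider[open]; U4:chain[blocks] ⇒ blocked
Since the path U1 → U5 ← U3 is active, U1 and U3 are not d-separated given {U2, U4, U5}.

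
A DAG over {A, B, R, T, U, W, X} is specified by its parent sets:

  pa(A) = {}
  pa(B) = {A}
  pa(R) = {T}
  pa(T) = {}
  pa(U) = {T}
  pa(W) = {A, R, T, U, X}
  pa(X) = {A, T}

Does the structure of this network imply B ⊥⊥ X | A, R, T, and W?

Yes — B and X are d-separated given {A, R, T, W}.

5 paths connect B and X; each must be blocked for d-separation to hold:
  1. B ← A → X — A:fork[blocks] ⇒ blocked
  2. B ← A → W ← X — A:fork[blocks]; W:collider[open] ⇒ blocked
  3. B ← A → W ← U ← T → X — A:fork[blocks]; W:collider[open]; U:chain[open]; T:fork[blocks] ⇒ blocked
  4. B ← A → W ← R ← T → X — A:fork[blocks]; W:collider[open]; R:chain[blocks]; T:fork[blocks] ⇒ blocked
  5. B ← A → W ← T → X — A:fork[blocks]; W:collider[open]; T:fork[blocks] ⇒ blocked
All paths are blocked; B ⊥ X | {A, R, T, W} holds.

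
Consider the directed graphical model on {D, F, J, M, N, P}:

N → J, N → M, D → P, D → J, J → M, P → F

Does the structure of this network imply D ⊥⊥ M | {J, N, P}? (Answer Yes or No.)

2 paths connect D and M; each must be blocked for d-separation to hold:
Path 1: D → J → M
  J is a chain here and J is conditioned on, so the path is blocked at J.
Path 2: D → J ← N → M
  N is a fork here and N is conditioned on, so the path is blocked at N.
Since every path is blocked, d-separation holds.

Yes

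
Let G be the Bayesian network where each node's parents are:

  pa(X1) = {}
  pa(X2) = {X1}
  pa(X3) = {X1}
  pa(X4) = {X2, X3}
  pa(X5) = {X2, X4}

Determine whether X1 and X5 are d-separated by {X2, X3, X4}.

Yes

There are 4 undirected paths between X1 and X5; checking each against the conditioning set {X2, X3, X4}:
  1. X1 → X3 → X4 → X5 — X3:chain[blocks]; X4:chain[blocks] ⇒ blocked
  2. X1 → X3 → X4 ← X2 → X5 — X3:chain[blocks]; X4:collider[open]; X2:fork[blocks] ⇒ blocked
  3. X1 → X2 → X5 — X2:chain[blocks] ⇒ blocked
  4. X1 → X2 → X4 → X5 — X2:chain[blocks]; X4:chain[blocks] ⇒ blocked
All paths are blocked; X1 ⊥ X5 | {X2, X3, X4} holds.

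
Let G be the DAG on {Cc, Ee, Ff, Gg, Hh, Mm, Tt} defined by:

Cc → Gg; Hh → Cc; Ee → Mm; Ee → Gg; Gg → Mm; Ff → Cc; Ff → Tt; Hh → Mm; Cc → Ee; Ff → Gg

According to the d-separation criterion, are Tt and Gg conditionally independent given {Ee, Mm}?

Enumerating the 6 paths from Tt to Gg and testing each for blocking by {Ee, Mm}:
Path 1: Tt ← Ff → Cc → Ee → Mm ← Gg
  Ee is a chain here and Ee is conditioned on, so the path is blocked at Ee.
Path 2: Tt ← Ff → Cc → Ee → Gg
  Ee is a chain here and Ee is conditioned on, so the path is blocked at Ee.
Path 3: Tt ← Ff → Cc → Gg
  Ff is a fork and Ff is not conditioned on; Cc is a chain and Cc is not conditioned on — no node blocks this path, so it is active.
Path 4: Tt ← Ff → Cc ← Hh → Mm ← Ee → Gg
  Ee is a fork here and Ee is conditioned on, so the path is blocked at Ee.
Path 5: Tt ← Ff → Cc ← Hh → Mm ← Gg
  Ff is a fork and Ff is not conditioned on; Cc is a collider and its descendant Ee is conditioned on, which opens it; Hh is a fork and Hh is not conditioned on; Mm is a collider and Mm is conditioned on, which opens it — no node blocks this path, so it is active.
Path 6: Tt ← Ff → Gg
  Ff is a fork and Ff is not conditioned on — no node blocks this path, so it is active.
Since the path Tt ← Ff → Cc → Gg is active, Tt and Gg are not d-separated given {Ee, Mm}.

No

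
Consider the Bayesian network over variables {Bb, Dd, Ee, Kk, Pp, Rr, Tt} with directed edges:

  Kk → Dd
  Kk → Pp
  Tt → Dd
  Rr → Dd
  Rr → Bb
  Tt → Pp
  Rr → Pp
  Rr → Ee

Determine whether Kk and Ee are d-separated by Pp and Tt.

Enumerating the 4 paths from Kk to Ee and testing each for blocking by {Pp, Tt}:
Path 1: Kk → Dd ← Rr → Ee
  Dd is a collider here and neither Dd nor any of its descendants is conditioned on, so the collider stays closed — the path is blocked at Dd.
Path 2: Kk → Dd ← Tt → Pp ← Rr → Ee
  Dd is a collider here and neither Dd nor any of its descendants is conditioned on, so the collider stays closed — the path is blocked at Dd.
Path 3: Kk → Pp ← Rr → Ee
  Pp is a collider and Pp is conditioned on, which opens it; Rr is a fork and Rr is not conditioned on — no node blocks this path, so it is active.
Path 4: Kk → Pp ← Tt → Dd ← Rr → Ee
  Tt is a fork here and Tt is conditioned on, so the path is blocked at Tt.
Because an active path exists, Kk and Ee are not d-separated.

No — Kk and Ee are not d-separated given {Pp, Tt}.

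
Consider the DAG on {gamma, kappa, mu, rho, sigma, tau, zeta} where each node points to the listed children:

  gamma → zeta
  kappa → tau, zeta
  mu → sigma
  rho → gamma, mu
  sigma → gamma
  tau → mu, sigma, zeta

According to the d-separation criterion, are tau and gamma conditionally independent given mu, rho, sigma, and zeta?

Enumerating the 6 paths from tau to gamma and testing each for blocking by {mu, rho, sigma, zeta}:
Path 1: tau → mu → sigma → gamma
  mu is a chain here and mu is conditioned on, so the path is blocked at mu.
Path 2: tau → mu ← rho → gamma
  rho is a fork here and rho is conditioned on, so the path is blocked at rho.
Path 3: tau → sigma → gamma
  sigma is a chain here and sigma is conditioned on, so the path is blocked at sigma.
Path 4: tau → sigma ← mu ← rho → gamma
  mu is a chain here and mu is conditioned on, so the path is blocked at mu.
Path 5: tau ← kappa → zeta ← gamma
  kappa is a fork and kappa is not conditioned on; zeta is a collider and zeta is conditioned on, which opens it — no node blocks this path, so it is active.
Path 6: tau → zeta ← gamma
  zeta is a collider and zeta is conditioned on, which opens it — no node blocks this path, so it is active.
Because an active path exists, tau and gamma are not d-separated.

No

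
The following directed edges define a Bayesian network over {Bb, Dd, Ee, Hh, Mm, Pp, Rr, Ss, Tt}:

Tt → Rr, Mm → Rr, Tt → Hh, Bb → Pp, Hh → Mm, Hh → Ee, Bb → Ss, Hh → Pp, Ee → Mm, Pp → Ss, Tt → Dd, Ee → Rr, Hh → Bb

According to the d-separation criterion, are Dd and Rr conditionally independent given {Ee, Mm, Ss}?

Enumerating the 5 paths from Dd to Rr and testing each for blocking by {Ee, Mm, Ss}:
Path 1: Dd ← Tt → Hh → Mm → Rr
  Mm is a chain here and Mm is conditioned on, so the path is blocked at Mm.
Path 2: Dd ← Tt → Hh → Mm ← Ee → Rr
  Ee is a fork here and Ee is conditioned on, so the path is blocked at Ee.
Path 3: Dd ← Tt → Hh → Ee → Rr
  Ee is a chain here and Ee is conditioned on, so the path is blocked at Ee.
Path 4: Dd ← Tt → Hh → Ee → Mm → Rr
  Ee is a chain here and Ee is conditioned on, so the path is blocked at Ee.
Path 5: Dd ← Tt → Rr
  Tt is a fork and Tt is not conditioned on — no node blocks this path, so it is active.
Because an active path exists, Dd and Rr are not d-separated.

No — Dd and Rr are not d-separated given {Ee, Mm, Ss}.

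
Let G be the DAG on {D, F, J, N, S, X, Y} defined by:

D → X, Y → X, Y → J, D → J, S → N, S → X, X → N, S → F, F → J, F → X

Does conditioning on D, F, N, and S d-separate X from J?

No — X and J are not d-separated given {D, F, N, S}.

Enumerating the 5 paths from X to J and testing each for blocking by {D, F, N, S}:
Path 1: X ← F → J
  F is a fork here and F is conditioned on, so the path is blocked at F.
Path 2: X ← Y → J
  Y is a fork and Y is not conditioned on — no node blocks this path, so it is active.
Path 3: X ← D → J
  D is a fork here and D is conditioned on, so the path is blocked at D.
Path 4: X ← S → F → J
  S is a fork here and S is conditioned on, so the path is blocked at S.
Path 5: X → N ← S → F → J
  S is a fork here and S is conditioned on, so the path is blocked at S.
Because an active path exists, X and J are not d-separated.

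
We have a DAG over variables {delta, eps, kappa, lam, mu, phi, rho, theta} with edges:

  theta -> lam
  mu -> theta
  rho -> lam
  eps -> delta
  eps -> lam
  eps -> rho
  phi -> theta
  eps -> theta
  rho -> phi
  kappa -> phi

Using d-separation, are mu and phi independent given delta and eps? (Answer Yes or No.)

Yes — mu and phi are d-separated given {delta, eps}.

Enumerating the 5 paths from mu to phi and testing each for blocking by {delta, eps}:
  1. mu → theta ← phi — theta:collider[blocks] ⇒ blocked
  2. mu → theta → lam ← rho → phi — theta:chain[open]; lam:collider[blocks]; rho:fork[open] ⇒ blocked
  3. mu → theta → lam ← eps → rho → phi — theta:chain[open]; lam:collider[blocks]; eps:fork[blocks]; rho:chain[open] ⇒ blocked
  4. mu → theta ← eps → rho → phi — theta:collider[blocks]; eps:fork[blocks]; rho:chain[open] ⇒ blocked
  5. mu → theta ← eps → lam ← rho → phi — theta:collider[blocks]; eps:fork[blocks]; lam:collider[blocks]; rho:fork[open] ⇒ blocked
All paths are blocked; mu ⊥ phi | {delta, eps} holds.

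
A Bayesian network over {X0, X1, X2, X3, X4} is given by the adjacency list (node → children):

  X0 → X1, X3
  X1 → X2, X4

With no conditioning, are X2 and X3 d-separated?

Only one path connects X2 and X3:
Path 1: X2 ← X1 ← X0 → X3
  X1 is a chain and X1 is not conditioned on; X0 is a fork and X0 is not conditioned on — no node blocks this path, so it is active.
Because an active path exists, X2 and X3 are not d-separated.

No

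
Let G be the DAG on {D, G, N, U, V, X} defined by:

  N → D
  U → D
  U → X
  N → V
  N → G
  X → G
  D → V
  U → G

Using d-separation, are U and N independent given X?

We examine all 4 paths between U and N:
Path 1: U → G ← N
  G is a collider here and neither G nor any of its descendants is conditioned on, so the collider stays closed — the path is blocked at G.
Path 2: U → D ← N
  D is a collider here and neither D nor any of its descendants is conditioned on, so the collider stays closed — the path is blocked at D.
Path 3: U → D → V ← N
  V is a collider here and neither V nor any of its descendants is conditioned on, so the collider stays closed — the path is blocked at V.
Path 4: U → X → G ← N
  X is a chain here and X is conditioned on, so the path is blocked at X.
All paths are blocked; U ⊥ N | {X} holds.

Yes — U and N are d-separated given {X}.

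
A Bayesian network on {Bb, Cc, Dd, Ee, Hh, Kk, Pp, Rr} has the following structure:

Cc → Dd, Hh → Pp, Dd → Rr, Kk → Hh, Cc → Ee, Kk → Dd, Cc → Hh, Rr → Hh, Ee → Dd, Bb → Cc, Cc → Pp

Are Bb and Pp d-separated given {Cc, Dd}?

6 paths connect Bb and Pp; each must be blocked for d-separation to hold:
Path 1: Bb → Cc → Hh → Pp
  Cc is a chain here and Cc is conditioned on, so the path is blocked at Cc.
Path 2: Bb → Cc → Dd → Rr → Hh → Pp
  Cc is a chain here and Cc is conditioned on, so the path is blocked at Cc.
Path 3: Bb → Cc → Dd ← Kk → Hh → Pp
  Cc is a chain here and Cc is conditioned on, so the path is blocked at Cc.
Path 4: Bb → Cc → Pp
  Cc is a chain here and Cc is conditioned on, so the path is blocked at Cc.
Path 5: Bb → Cc → Ee → Dd → Rr → Hh → Pp
  Cc is a chain here and Cc is conditioned on, so the path is blocked at Cc.
Path 6: Bb → Cc → Ee → Dd ← Kk → Hh → Pp
  Cc is a chain here and Cc is conditioned on, so the path is blocked at Cc.
Every path is blocked, so Bb and Pp are d-separated given {Cc, Dd}.

Yes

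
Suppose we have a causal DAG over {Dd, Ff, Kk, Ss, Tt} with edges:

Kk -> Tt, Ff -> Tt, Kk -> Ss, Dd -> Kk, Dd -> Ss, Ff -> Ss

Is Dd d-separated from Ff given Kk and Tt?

4 paths connect Dd and Ff; each must be blocked for d-separation to hold:
Path 1: Dd → Ss ← Kk → Tt ← Ff
  Ss is a collider here and neither Ss nor any of its descendants is conditioned on, so the collider stays closed — the path is blocked at Ss.
Path 2: Dd → Ss ← Ff
  Ss is a collider here and neither Ss nor any of its descendants is conditioned on, so the collider stays closed — the path is blocked at Ss.
Path 3: Dd → Kk → Ss ← Ff
  Kk is a chain here and Kk is conditioned on, so the path is blocked at Kk.
Path 4: Dd → Kk → Tt ← Ff
  Kk is a chain here and Kk is conditioned on, so the path is blocked at Kk.
Every path is blocked, so Dd and Ff are d-separated given {Kk, Tt}.

Yes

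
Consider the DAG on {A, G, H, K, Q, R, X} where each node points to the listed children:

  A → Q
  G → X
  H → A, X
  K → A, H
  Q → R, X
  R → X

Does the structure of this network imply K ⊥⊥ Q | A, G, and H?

Yes

We examine all 6 paths between K and Q:
  1. K → A → Q — A:chain[blocks] ⇒ blocked
  2. K → A ← H → X ← R ← Q — A:collider[open]; H:fork[blocks]; X:collider[blocks]; R:chain[open] ⇒ blocked
  3. K → A ← H → X ← Q — A:collider[open]; H:fork[blocks]; X:collider[blocks] ⇒ blocked
  4. K → H → A → Q — H:chain[blocks]; A:chain[blocks] ⇒ blocked
  5. K → H → X ← R ← Q — H:chain[blocks]; X:collider[blocks]; R:chain[open] ⇒ blocked
  6. K → H → X ← Q — H:chain[blocks]; X:collider[blocks] ⇒ blocked
All paths are blocked; K ⊥ Q | {A, G, H} holds.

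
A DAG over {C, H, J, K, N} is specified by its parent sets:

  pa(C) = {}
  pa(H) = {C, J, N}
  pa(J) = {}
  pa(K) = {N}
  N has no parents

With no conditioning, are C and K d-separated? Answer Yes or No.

The only undirected path from C to K is:
Path 1: C → H ← N → K
  H is a collider here and neither H nor any of its descendants is conditioned on, so the collider stays closed — the path is blocked at H.
Every path is blocked, so C and K are d-separated given ∅.

Yes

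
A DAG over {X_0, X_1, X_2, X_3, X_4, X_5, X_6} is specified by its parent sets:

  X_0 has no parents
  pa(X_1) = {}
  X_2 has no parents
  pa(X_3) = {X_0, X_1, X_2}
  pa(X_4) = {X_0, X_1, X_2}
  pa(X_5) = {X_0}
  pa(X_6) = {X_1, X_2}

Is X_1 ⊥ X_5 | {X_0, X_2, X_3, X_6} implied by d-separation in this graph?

Yes

We examine all 6 paths between X_1 and X_5:
Path 1: X_1 → X_6 ← X_2 → X_4 ← X_0 → X_5
  X_2 is a fork here and X_2 is conditioned on, so the path is blocked at X_2.
Path 2: X_1 → X_6 ← X_2 → X_3 ← X_0 → X_5
  X_2 is a fork here and X_2 is conditioned on, so the path is blocked at X_2.
Path 3: X_1 → X_4 ← X_2 → X_3 ← X_0 → X_5
  X_4 is a collider here and neither X_4 nor any of its descendants is conditioned on, so the collider stays closed — the path is blocked at X_4.
Path 4: X_1 → X_4 ← X_0 → X_5
  X_4 is a collider here and neither X_4 nor any of its descendants is conditioned on, so the collider stays closed — the path is blocked at X_4.
Path 5: X_1 → X_3 ← X_2 → X_4 ← X_0 → X_5
  X_2 is a fork here and X_2 is conditioned on, so the path is blocked at X_2.
Path 6: X_1 → X_3 ← X_0 → X_5
  X_0 is a fork here and X_0 is conditioned on, so the path is blocked at X_0.
All paths are blocked; X_1 ⊥ X_5 | {X_0, X_2, X_3, X_6} holds.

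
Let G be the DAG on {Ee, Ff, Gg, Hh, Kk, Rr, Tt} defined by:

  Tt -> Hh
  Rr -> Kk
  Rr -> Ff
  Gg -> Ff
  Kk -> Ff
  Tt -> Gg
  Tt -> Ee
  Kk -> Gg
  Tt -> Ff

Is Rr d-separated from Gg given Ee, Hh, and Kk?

Yes — Rr and Gg are d-separated given {Ee, Hh, Kk}.

We examine all 6 paths between Rr and Gg:
Path 1: Rr → Kk → Gg
  Kk is a chain here and Kk is conditioned on, so the path is blocked at Kk.
Path 2: Rr → Kk → Ff ← Gg
  Kk is a chain here and Kk is conditioned on, so the path is blocked at Kk.
Path 3: Rr → Kk → Ff ← Tt → Gg
  Kk is a chain here and Kk is conditioned on, so the path is blocked at Kk.
Path 4: Rr → Ff ← Kk → Gg
  Ff is a collider here and neither Ff nor any of its descendants is conditioned on, so the collider stays closed — the path is blocked at Ff.
Path 5: Rr → Ff ← Gg
  Ff is a collider here and neither Ff nor any of its descendants is conditioned on, so the collider stays closed — the path is blocked at Ff.
Path 6: Rr → Ff ← Tt → Gg
  Ff is a collider here and neither Ff nor any of its descendants is conditioned on, so the collider stays closed — the path is blocked at Ff.
All paths are blocked; Rr ⊥ Gg | {Ee, Hh, Kk} holds.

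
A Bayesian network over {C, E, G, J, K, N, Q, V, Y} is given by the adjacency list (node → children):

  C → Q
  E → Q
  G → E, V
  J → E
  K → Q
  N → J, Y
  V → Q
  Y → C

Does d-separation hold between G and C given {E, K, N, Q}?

No — G and C are not d-separated given {E, K, N, Q}.

Enumerating the 4 paths from G to C and testing each for blocking by {E, K, N, Q}:
Path 1: G → V → Q ← E ← J ← N → Y → C
  E is a chain here and E is conditioned on, so the path is blocked at E.
Path 2: G → V → Q ← C
  V is a chain and V is not conditioned on; Q is a collider and Q is conditioned on, which opens it — no node blocks this path, so it is active.
Path 3: G → E ← J ← N → Y → C
  N is a fork here and N is conditioned on, so the path is blocked at N.
Path 4: G → E → Q ← C
  E is a chain here and E is conditioned on, so the path is blocked at E.
Since the path G → V → Q ← C is active, G and C are not d-separated given {E, K, N, Q}.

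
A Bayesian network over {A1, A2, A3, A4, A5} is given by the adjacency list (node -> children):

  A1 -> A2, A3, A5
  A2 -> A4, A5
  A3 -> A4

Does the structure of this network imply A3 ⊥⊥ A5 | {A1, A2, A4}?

We examine all 4 paths between A3 and A5:
  1. A3 → A4 ← A2 → A5 — A4:collider[open]; A2:fork[blocks] ⇒ blocked
  2. A3 → A4 ← A2 ← A1 → A5 — A4:collider[open]; A2:chain[blocks]; A1:fork[blocks] ⇒ blocked
  3. A3 ← A1 → A5 — A1:fork[blocks] ⇒ blocked
  4. A3 ← A1 → A2 → A5 — A1:fork[blocks]; A2:chain[blocks] ⇒ blocked
Since every path is blocked, d-separation holds.

Yes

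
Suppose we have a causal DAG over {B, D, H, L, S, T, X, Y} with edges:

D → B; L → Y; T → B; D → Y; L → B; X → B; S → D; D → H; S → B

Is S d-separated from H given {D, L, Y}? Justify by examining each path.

Yes — S and H are d-separated given {D, L, Y}.

There are 3 undirected paths between S and H; checking each against the conditioning set {D, L, Y}:
Path 1: S → D → H
  D is a chain here and D is conditioned on, so the path is blocked at D.
Path 2: S → B ← D → H
  B is a collider here and neither B nor any of its descendants is conditioned on, so the collider stays closed — the path is blocked at B.
Path 3: S → B ← L → Y ← D → H
  B is a collider here and neither B nor any of its descendants is conditioned on, so the collider stays closed — the path is blocked at B.
Since every path is blocked, d-separation holds.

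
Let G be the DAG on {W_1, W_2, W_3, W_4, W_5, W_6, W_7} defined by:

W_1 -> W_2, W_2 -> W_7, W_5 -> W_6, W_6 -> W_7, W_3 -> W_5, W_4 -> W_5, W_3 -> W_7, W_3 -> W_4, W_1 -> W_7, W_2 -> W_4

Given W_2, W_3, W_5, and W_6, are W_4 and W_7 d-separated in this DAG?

6 paths connect W_4 and W_7; each must be blocked for d-separation to hold:
Path 1: W_4 → W_5 → W_6 → W_7
  W_5 is a chain here and W_5 is conditioned on, so the path is blocked at W_5.
Path 2: W_4 → W_5 ← W_3 → W_7
  W_3 is a fork here and W_3 is conditioned on, so the path is blocked at W_3.
Path 3: W_4 ← W_3 → W_5 → W_6 → W_7
  W_3 is a fork here and W_3 is conditioned on, so the path is blocked at W_3.
Path 4: W_4 ← W_3 → W_7
  W_3 is a fork here and W_3 is conditioned on, so the path is blocked at W_3.
Path 5: W_4 ← W_2 ← W_1 → W_7
  W_2 is a chain here and W_2 is conditioned on, so the path is blocked at W_2.
Path 6: W_4 ← W_2 → W_7
  W_2 is a fork here and W_2 is conditioned on, so the path is blocked at W_2.
Since every path is blocked, d-separation holds.

Yes — W_4 and W_7 are d-separated given {W_2, W_3, W_5, W_6}.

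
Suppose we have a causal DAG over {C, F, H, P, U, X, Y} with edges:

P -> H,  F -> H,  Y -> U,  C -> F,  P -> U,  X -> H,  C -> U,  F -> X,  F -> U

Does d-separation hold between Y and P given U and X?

We examine all 5 paths between Y and P:
  1. Y → U ← F → X → H ← P — U:collider[open]; F:fork[open]; X:chain[blocks]; H:collider[blocks] ⇒ blocked
  2. Y → U ← F → H ← P — U:collider[open]; F:fork[open]; H:collider[blocks] ⇒ blocked
  3. Y → U ← P — U:collider[open] ⇒ active
  4. Y → U ← C → F → X → H ← P — U:collider[open]; C:fork[open]; F:chain[open]; X:chain[blocks]; H:collider[blocks] ⇒ blocked
  5. Y → U ← C → F → H ← P — U:collider[open]; C:fork[open]; F:chain[open]; H:collider[blocks] ⇒ blocked
At least one path is unblocked, so d-separation fails.

No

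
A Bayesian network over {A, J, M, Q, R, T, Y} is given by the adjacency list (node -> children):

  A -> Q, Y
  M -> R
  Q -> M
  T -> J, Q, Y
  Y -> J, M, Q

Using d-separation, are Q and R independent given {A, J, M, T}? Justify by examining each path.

There are 5 undirected paths between Q and R; checking each against the conditioning set {A, J, M, T}:
Path 1: Q ← A → Y → M → R
  A is a fork here and A is conditioned on, so the path is blocked at A.
Path 2: Q → M → R
  M is a chain here and M is conditioned on, so the path is blocked at M.
Path 3: Q ← Y → M → R
  M is a chain here and M is conditioned on, so the path is blocked at M.
Path 4: Q ← T → Y → M → R
  T is a fork here and T is conditioned on, so the path is blocked at T.
Path 5: Q ← T → J ← Y → M → R
  T is a fork here and T is conditioned on, so the path is blocked at T.
All paths are blocked; Q ⊥ R | {A, J, M, T} holds.

Yes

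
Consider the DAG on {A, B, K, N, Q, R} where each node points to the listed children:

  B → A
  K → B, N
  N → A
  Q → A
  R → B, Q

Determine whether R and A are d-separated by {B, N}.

3 paths connect R and A; each must be blocked for d-separation to hold:
Path 1: R → Q → A
  Q is a chain and Q is not conditioned on — no node blocks this path, so it is active.
Path 2: R → B → A
  B is a chain here and B is conditioned on, so the path is blocked at B.
Path 3: R → B ← K → N → A
  N is a chain here and N is conditioned on, so the path is blocked at N.
Since the path R → Q → A is active, R and A are not d-separated given {B, N}.

No — R and A are not d-separated given {B, N}.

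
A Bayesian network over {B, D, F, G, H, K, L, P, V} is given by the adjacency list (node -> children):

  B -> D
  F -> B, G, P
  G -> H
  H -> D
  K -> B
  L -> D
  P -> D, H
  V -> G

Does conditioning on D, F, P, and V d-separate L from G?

We examine all 6 paths between L and G:
Path 1: L → D ← B ← F → P → H ← G
  F is a fork here and F is conditioned on, so the path is blocked at F.
Path 2: L → D ← B ← F → G
  F is a fork here and F is conditioned on, so the path is blocked at F.
Path 3: L → D ← P ← F → G
  P is a chain here and P is conditioned on, so the path is blocked at P.
Path 4: L → D ← P → H ← G
  P is a fork here and P is conditioned on, so the path is blocked at P.
Path 5: L → D ← H ← P ← F → G
  P is a chain here and P is conditioned on, so the path is blocked at P.
Path 6: L → D ← H ← G
  D is a collider and D is conditioned on, which opens it; H is a chain and H is not conditioned on — no node blocks this path, so it is active.
Since the path L → D ← H ← G is active, L and G are not d-separated given {D, F, P, V}.

No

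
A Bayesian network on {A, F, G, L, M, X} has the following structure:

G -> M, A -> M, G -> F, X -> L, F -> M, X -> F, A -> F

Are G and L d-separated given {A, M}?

3 paths connect G and L; each must be blocked for d-separation to hold:
Path 1: G → M ← A → F ← X → L
  A is a fork here and A is conditioned on, so the path is blocked at A.
Path 2: G → M ← F ← X → L
  M is a collider and M is conditioned on, which opens it; F is a chain and F is not conditioned on; X is a fork and X is not conditioned on — no node blocks this path, so it is active.
Path 3: G → F ← X → L
  F is a collider and its descendant M is conditioned on, which opens it; X is a fork and X is not conditioned on — no node blocks this path, so it is active.
At least one path is unblocked, so d-separation fails.

No — G and L are not d-separated given {A, M}.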